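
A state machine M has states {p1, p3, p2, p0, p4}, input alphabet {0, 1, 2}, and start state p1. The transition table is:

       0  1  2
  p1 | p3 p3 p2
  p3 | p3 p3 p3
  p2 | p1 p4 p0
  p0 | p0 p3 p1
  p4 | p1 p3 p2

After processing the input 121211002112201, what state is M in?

start at p1
read '1': p1 → p3
read '2': p3 → p3
read '1': p3 → p3
read '2': p3 → p3
read '1': p3 → p3
read '1': p3 → p3
read '0': p3 → p3
read '0': p3 → p3
read '2': p3 → p3
read '1': p3 → p3
read '1': p3 → p3
read '2': p3 → p3
read '2': p3 → p3
read '0': p3 → p3
read '1': p3 → p3

p3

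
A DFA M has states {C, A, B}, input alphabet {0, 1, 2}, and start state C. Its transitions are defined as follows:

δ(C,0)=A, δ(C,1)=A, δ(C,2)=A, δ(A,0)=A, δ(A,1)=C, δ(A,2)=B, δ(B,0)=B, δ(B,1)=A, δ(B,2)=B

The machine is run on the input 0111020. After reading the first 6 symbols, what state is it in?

B

C → A → C → A → C → A → B
After 6 symbols: B.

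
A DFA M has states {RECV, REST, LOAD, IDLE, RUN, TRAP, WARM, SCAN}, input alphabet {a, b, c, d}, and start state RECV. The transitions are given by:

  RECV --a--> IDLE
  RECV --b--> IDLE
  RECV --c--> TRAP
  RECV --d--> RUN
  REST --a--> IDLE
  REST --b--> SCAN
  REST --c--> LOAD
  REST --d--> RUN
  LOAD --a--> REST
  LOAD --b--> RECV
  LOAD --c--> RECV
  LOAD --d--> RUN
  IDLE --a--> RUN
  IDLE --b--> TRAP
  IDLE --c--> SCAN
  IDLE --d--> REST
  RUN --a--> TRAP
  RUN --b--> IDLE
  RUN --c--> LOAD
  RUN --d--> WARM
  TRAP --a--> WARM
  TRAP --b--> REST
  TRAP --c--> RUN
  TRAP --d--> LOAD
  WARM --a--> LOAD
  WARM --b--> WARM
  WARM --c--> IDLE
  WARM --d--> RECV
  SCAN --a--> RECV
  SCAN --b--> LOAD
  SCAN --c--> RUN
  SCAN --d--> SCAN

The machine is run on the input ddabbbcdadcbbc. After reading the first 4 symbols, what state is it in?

RECV → RUN → WARM → LOAD → RECV
After 4 symbols: RECV.

RECV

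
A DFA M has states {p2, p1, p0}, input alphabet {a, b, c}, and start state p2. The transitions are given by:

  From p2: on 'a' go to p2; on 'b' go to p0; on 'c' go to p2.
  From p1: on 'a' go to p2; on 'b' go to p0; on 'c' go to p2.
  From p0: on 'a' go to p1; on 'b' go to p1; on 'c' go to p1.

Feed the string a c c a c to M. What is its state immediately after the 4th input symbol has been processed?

p2 → p2 → p2 → p2 → p2
After 4 symbols: p2.

p2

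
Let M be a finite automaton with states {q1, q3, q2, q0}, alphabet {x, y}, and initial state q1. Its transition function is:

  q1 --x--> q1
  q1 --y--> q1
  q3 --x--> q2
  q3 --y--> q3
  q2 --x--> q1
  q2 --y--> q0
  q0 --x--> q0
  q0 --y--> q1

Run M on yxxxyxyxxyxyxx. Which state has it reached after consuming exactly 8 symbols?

q1 → q1 → q1 → q1 → q1 → q1 → q1 → q1 → q1
After 8 symbols: q1.

q1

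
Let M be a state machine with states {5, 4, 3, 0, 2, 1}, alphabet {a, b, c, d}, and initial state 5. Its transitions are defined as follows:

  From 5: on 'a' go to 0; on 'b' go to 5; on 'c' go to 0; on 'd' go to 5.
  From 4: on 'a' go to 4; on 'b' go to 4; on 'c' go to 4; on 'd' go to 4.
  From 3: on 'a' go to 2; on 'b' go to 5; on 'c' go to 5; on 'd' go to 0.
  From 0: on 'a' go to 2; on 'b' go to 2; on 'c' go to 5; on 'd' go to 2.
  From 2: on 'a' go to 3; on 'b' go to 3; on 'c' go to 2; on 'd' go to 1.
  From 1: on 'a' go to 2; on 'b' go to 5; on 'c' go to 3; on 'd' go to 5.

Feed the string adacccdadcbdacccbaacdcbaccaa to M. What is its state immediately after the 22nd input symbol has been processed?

0

Trace: 5 -a-> 0 -d-> 2 -a-> 3 -c-> 5 -c-> 0 -c-> 5 -d-> 5 -a-> 0 -d-> 2 -c-> 2 -b-> 3 -d-> 0 -a-> 2 -c-> 2 -c-> 2 -c-> 2 -b-> 3 -a-> 2 -a-> 3 -c-> 5 -d-> 5 -c-> 0
After 22 symbols: 0.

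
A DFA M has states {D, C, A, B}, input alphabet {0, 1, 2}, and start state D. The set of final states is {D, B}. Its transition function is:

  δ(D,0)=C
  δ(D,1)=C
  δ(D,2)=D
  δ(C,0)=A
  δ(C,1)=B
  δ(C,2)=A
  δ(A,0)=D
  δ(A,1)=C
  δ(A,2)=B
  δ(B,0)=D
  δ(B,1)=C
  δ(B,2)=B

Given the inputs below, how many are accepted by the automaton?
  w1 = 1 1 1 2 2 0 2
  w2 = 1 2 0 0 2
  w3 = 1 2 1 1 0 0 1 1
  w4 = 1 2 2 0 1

w1: D → C → B → C → A → B → D → D  → end D, accepted
w2: D → C → A → D → C → A  → end A, rejected
w3: D → C → A → C → B → D → C → B → C  → end C, rejected
w4: D → C → A → B → D → C  → end C, rejected

1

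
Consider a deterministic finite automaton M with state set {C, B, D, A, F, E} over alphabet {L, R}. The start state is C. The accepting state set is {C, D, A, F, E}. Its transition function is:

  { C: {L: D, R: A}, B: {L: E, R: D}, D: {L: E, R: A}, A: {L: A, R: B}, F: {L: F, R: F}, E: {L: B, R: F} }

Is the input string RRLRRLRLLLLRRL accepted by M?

Trace: C -R-> A -R-> B -L-> E -R-> F -R-> F -L-> F -R-> F -L-> F -L-> F -L-> F -L-> F -R-> F -R-> F -L-> F
End state F is accepting.

Yes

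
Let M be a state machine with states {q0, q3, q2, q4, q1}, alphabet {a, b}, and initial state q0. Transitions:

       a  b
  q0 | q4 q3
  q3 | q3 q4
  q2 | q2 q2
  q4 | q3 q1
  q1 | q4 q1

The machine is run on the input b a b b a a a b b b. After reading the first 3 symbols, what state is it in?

q0 → q3 → q3 → q4
After 3 symbols: q4.

q4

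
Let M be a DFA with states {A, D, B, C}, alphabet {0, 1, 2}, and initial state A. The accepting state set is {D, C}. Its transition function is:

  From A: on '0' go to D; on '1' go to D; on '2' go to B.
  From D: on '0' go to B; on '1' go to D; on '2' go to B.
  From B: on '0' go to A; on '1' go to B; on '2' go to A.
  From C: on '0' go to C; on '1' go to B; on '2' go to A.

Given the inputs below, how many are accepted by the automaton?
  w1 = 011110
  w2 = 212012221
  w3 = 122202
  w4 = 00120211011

w1: Trace: A -0-> D -1-> D -1-> D -1-> D -1-> D -0-> B  → end B, rejected
w2: Trace: A -2-> B -1-> B -2-> A -0-> D -1-> D -2-> B -2-> A -2-> B -1-> B  → end B, rejected
w3: Trace: A -1-> D -2-> B -2-> A -2-> B -0-> A -2-> B  → end B, rejected
w4: Trace: A -0-> D -0-> B -1-> B -2-> A -0-> D -2-> B -1-> B -1-> B -0-> A -1-> D -1-> D  → end D, accepted

1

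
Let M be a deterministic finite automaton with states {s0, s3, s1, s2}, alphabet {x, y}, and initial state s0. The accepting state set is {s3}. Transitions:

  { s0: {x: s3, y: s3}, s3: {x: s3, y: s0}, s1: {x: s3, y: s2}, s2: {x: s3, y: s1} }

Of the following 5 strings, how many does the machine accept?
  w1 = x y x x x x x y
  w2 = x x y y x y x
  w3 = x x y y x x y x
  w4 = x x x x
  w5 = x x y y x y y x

4

w1: s0 → s3 → s0 → s3 → s3 → s3 → s3 → s3 → s0  → end s0, rejected
w2: s0 → s3 → s3 → s0 → s3 → s3 → s0 → s3  → end s3, accepted
w3: s0 → s3 → s3 → s0 → s3 → s3 → s3 → s0 → s3  → end s3, accepted
w4: s0 → s3 → s3 → s3 → s3  → end s3, accepted
w5: s0 → s3 → s3 → s0 → s3 → s3 → s0 → s3 → s3  → end s3, accepted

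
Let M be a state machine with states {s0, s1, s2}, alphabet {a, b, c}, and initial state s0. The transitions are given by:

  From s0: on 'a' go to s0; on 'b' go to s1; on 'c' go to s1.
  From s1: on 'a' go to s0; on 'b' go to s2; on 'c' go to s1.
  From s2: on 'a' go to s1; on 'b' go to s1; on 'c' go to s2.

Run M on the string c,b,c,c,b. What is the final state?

s0 → s1 → s2 → s2 → s2 → s1

s1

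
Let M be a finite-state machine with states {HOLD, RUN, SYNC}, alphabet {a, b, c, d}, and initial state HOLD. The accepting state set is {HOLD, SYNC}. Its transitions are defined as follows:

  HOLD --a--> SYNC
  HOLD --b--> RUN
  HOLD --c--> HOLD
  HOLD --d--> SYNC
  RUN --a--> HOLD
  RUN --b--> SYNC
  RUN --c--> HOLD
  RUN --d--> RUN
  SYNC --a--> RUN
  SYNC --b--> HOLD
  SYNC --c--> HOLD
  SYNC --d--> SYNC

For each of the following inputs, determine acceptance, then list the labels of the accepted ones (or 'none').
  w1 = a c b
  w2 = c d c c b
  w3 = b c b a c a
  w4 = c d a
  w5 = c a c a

w1: Trace: HOLD -a-> SYNC -c-> HOLD -b-> RUN  → end RUN, rejected
w2: Trace: HOLD -c-> HOLD -d-> SYNC -c-> HOLD -c-> HOLD -b-> RUN  → end RUN, rejected
w3: Trace: HOLD -b-> RUN -c-> HOLD -b-> RUN -a-> HOLD -c-> HOLD -a-> SYNC  → end SYNC, accepted
w4: Trace: HOLD -c-> HOLD -d-> SYNC -a-> RUN  → end RUN, rejected
w5: Trace: HOLD -c-> HOLD -a-> SYNC -c-> HOLD -a-> SYNC  → end SYNC, accepted

w3, w5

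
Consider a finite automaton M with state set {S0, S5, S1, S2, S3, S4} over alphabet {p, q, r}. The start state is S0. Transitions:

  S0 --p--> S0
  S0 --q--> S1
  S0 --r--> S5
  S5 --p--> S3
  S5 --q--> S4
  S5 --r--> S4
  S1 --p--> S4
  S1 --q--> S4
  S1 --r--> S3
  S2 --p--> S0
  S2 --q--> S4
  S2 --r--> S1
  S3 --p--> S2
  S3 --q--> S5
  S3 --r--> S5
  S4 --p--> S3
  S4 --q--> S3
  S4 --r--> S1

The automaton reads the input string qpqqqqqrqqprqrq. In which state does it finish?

S4

start at S0
read 'q': S0 → S1
read 'p': S1 → S4
read 'q': S4 → S3
read 'q': S3 → S5
read 'q': S5 → S4
read 'q': S4 → S3
read 'q': S3 → S5
read 'r': S5 → S4
read 'q': S4 → S3
read 'q': S3 → S5
read 'p': S5 → S3
read 'r': S3 → S5
read 'q': S5 → S4
read 'r': S4 → S1
read 'q': S1 → S4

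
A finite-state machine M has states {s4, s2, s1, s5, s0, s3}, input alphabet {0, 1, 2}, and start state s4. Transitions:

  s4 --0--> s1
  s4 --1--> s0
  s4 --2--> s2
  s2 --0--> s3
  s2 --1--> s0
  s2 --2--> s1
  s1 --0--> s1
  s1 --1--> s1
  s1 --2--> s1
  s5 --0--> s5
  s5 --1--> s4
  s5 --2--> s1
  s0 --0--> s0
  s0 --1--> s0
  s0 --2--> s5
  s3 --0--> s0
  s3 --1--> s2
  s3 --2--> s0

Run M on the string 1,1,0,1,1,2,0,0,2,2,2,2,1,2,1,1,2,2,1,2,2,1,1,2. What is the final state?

start at s4
read '1': s4 → s0
read '1': s0 → s0
read '0': s0 → s0
read '1': s0 → s0
read '1': s0 → s0
read '2': s0 → s5
read '0': s5 → s5
read '0': s5 → s5
read '2': s5 → s1
read '2': s1 → s1
read '2': s1 → s1
read '2': s1 → s1
read '1': s1 → s1
read '2': s1 → s1
read '1': s1 → s1
read '1': s1 → s1
read '2': s1 → s1
read '2': s1 → s1
read '1': s1 → s1
read '2': s1 → s1
read '2': s1 → s1
read '1': s1 → s1
read '1': s1 → s1
read '2': s1 → s1

s1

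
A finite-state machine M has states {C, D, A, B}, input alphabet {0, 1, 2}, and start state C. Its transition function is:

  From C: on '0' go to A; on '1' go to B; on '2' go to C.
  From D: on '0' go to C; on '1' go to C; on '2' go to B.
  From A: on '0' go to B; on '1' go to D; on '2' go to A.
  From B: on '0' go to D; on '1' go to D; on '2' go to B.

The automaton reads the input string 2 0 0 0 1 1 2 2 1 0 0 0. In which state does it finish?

B

Trace: C -2-> C -0-> A -0-> B -0-> D -1-> C -1-> B -2-> B -2-> B -1-> D -0-> C -0-> A -0-> B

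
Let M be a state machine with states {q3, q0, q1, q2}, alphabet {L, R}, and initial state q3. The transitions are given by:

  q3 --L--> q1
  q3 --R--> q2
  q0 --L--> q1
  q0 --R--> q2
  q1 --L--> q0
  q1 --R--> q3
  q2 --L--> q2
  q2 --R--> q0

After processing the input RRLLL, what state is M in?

start at q3
read 'R': q3 → q2
read 'R': q2 → q0
read 'L': q0 → q1
read 'L': q1 → q0
read 'L': q0 → q1

q1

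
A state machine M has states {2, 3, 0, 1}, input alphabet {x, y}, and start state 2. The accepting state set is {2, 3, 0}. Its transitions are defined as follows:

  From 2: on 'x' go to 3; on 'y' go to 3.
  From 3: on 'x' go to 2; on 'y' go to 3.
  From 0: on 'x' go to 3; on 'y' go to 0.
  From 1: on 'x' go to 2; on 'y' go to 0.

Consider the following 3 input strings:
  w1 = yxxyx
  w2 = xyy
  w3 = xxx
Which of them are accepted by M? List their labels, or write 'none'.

w1, w2, w3

w1:
  start at 2
  read 'y': 2 → 3
  read 'x': 3 → 2
  read 'x': 2 → 3
  read 'y': 3 → 3
  read 'x': 3 → 2
  end 2, accepted
w2:
  start at 2
  read 'x': 2 → 3
  read 'y': 3 → 3
  read 'y': 3 → 3
  end 3, accepted
w3:
  start at 2
  read 'x': 2 → 3
  read 'x': 3 → 2
  read 'x': 2 → 3
  end 3, accepted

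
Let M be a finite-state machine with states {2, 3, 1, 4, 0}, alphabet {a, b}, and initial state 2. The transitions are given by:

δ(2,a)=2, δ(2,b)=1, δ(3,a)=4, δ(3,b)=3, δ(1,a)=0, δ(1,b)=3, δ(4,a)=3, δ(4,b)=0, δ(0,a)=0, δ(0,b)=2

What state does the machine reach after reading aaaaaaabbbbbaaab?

Trace: 2 -a-> 2 -a-> 2 -a-> 2 -a-> 2 -a-> 2 -a-> 2 -a-> 2 -b-> 1 -b-> 3 -b-> 3 -b-> 3 -b-> 3 -a-> 4 -a-> 3 -a-> 4 -b-> 0

0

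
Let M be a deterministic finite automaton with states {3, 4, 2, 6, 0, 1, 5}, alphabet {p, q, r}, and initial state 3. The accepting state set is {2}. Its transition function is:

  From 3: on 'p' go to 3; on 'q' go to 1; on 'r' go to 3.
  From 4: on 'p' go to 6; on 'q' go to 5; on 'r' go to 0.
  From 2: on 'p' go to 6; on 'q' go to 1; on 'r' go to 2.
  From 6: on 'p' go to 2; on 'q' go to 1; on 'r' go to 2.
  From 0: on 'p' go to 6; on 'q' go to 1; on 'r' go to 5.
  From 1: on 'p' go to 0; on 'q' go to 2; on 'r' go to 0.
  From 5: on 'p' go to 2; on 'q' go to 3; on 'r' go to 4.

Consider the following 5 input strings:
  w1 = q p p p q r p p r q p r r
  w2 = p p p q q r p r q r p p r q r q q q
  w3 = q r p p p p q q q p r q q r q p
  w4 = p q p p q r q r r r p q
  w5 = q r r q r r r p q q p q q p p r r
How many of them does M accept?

1

w1: 3 → 1 → 0 → 6 → 2 → 1 → 0 → 6 → 2 → 2 → 1 → 0 → 5 → 4  → end 4, rejected
w2: 3 → 3 → 3 → 3 → 1 → 2 → 2 → 6 → 2 → 1 → 0 → 6 → 2 → 2 → 1 → 0 → 1 → 2 → 1  → end 1, rejected
w3: 3 → 1 → 0 → 6 → 2 → 6 → 2 → 1 → 2 → 1 → 0 → 5 → 3 → 1 → 0 → 1 → 0  → end 0, rejected
w4: 3 → 3 → 1 → 0 → 6 → 1 → 0 → 1 → 0 → 5 → 4 → 6 → 1  → end 1, rejected
w5: 3 → 1 → 0 → 5 → 3 → 3 → 3 → 3 → 3 → 1 → 2 → 6 → 1 → 2 → 6 → 2 → 2 → 2  → end 2, accepted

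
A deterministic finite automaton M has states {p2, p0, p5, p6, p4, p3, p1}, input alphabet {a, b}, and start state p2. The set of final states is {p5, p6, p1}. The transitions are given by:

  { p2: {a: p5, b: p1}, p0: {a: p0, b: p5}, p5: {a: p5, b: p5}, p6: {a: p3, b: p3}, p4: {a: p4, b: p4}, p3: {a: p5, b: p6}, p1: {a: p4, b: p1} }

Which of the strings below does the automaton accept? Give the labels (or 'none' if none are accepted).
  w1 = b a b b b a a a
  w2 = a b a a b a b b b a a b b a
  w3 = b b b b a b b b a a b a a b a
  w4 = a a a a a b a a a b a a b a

w1:
  start at p2
  read 'b': p2 → p1
  read 'a': p1 → p4
  read 'b': p4 → p4
  read 'b': p4 → p4
  read 'b': p4 → p4
  read 'a': p4 → p4
  read 'a': p4 → p4
  read 'a': p4 → p4
  end p4, rejected
w2:
  start at p2
  read 'a': p2 → p5
  read 'b': p5 → p5
  read 'a': p5 → p5
  read 'a': p5 → p5
  read 'b': p5 → p5
  read 'a': p5 → p5
  read 'b': p5 → p5
  read 'b': p5 → p5
  read 'b': p5 → p5
  read 'a': p5 → p5
  read 'a': p5 → p5
  read 'b': p5 → p5
  read 'b': p5 → p5
  read 'a': p5 → p5
  end p5, accepted
w3:
  start at p2
  read 'b': p2 → p1
  read 'b': p1 → p1
  read 'b': p1 → p1
  read 'b': p1 → p1
  read 'a': p1 → p4
  read 'b': p4 → p4
  read 'b': p4 → p4
  read 'b': p4 → p4
  read 'a': p4 → p4
  read 'a': p4 → p4
  read 'b': p4 → p4
  read 'a': p4 → p4
  read 'a': p4 → p4
  read 'b': p4 → p4
  read 'a': p4 → p4
  end p4, rejected
w4:
  start at p2
  read 'a': p2 → p5
  read 'a': p5 → p5
  read 'a': p5 → p5
  read 'a': p5 → p5
  read 'a': p5 → p5
  read 'b': p5 → p5
  read 'a': p5 → p5
  read 'a': p5 → p5
  read 'a': p5 → p5
  read 'b': p5 → p5
  read 'a': p5 → p5
  read 'a': p5 → p5
  read 'b': p5 → p5
  read 'a': p5 → p5
  end p5, accepted

w2, w4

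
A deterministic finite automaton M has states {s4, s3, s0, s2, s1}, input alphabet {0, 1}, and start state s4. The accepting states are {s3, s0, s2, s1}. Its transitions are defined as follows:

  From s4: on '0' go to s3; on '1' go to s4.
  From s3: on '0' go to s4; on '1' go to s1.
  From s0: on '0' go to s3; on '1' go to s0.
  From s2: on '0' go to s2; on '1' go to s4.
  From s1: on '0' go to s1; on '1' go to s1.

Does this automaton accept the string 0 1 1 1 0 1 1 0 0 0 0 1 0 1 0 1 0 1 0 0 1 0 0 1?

Yes

start at s4
read '0': s4 → s3
read '1': s3 → s1
read '1': s1 → s1
read '1': s1 → s1
read '0': s1 → s1
read '1': s1 → s1
read '1': s1 → s1
read '0': s1 → s1
read '0': s1 → s1
read '0': s1 → s1
read '0': s1 → s1
read '1': s1 → s1
read '0': s1 → s1
read '1': s1 → s1
read '0': s1 → s1
read '1': s1 → s1
read '0': s1 → s1
read '1': s1 → s1
read '0': s1 → s1
read '0': s1 → s1
read '1': s1 → s1
read '0': s1 → s1
read '0': s1 → s1
read '1': s1 → s1
End state s1 is accepting.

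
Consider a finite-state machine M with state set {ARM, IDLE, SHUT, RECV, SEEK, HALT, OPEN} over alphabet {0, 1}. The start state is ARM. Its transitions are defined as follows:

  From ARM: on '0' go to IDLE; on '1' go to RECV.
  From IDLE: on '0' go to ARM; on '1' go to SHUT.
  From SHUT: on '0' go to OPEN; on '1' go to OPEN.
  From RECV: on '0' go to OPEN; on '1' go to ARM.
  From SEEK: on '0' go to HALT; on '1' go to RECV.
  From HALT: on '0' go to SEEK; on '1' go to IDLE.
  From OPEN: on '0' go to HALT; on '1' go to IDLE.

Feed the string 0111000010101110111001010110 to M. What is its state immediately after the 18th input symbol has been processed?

SHUT

start at ARM
read '0': ARM → IDLE
read '1': IDLE → SHUT
read '1': SHUT → OPEN
read '1': OPEN → IDLE
read '0': IDLE → ARM
read '0': ARM → IDLE
read '0': IDLE → ARM
read '0': ARM → IDLE
read '1': IDLE → SHUT
read '0': SHUT → OPEN
read '1': OPEN → IDLE
read '0': IDLE → ARM
read '1': ARM → RECV
read '1': RECV → ARM
read '1': ARM → RECV
read '0': RECV → OPEN
read '1': OPEN → IDLE
read '1': IDLE → SHUT
After 18 symbols: SHUT.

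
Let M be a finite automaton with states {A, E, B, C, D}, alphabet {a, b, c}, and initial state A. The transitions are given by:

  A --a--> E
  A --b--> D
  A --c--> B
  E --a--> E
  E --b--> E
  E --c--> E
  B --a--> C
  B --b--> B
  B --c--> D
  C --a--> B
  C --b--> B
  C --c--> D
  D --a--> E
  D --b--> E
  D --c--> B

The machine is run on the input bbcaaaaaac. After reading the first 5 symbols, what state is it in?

E

Trace: A -b-> D -b-> E -c-> E -a-> E -a-> E
After 5 symbols: E.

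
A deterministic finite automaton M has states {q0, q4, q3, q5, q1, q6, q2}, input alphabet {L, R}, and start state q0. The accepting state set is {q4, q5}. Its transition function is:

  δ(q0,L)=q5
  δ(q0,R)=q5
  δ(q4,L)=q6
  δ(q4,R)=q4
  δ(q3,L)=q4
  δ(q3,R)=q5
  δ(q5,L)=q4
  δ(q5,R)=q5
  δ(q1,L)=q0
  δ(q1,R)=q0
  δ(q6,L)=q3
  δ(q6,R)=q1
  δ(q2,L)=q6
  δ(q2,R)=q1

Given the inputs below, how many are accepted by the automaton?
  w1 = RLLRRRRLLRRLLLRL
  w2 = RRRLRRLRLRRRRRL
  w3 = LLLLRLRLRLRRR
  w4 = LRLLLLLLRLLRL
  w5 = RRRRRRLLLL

w1: q0 → q5 → q4 → q6 → q1 → q0 → q5 → q5 → q4 → q6 → q1 → q0 → q5 → q4 → q6 → q1 → q0  → end q0, rejected
w2: q0 → q5 → q5 → q5 → q4 → q4 → q4 → q6 → q1 → q0 → q5 → q5 → q5 → q5 → q5 → q4  → end q4, accepted
w3: q0 → q5 → q4 → q6 → q3 → q5 → q4 → q4 → q6 → q1 → q0 → q5 → q5 → q5  → end q5, accepted
w4: q0 → q5 → q5 → q4 → q6 → q3 → q4 → q6 → q3 → q5 → q4 → q6 → q1 → q0  → end q0, rejected
w5: q0 → q5 → q5 → q5 → q5 → q5 → q5 → q4 → q6 → q3 → q4  → end q4, accepted

3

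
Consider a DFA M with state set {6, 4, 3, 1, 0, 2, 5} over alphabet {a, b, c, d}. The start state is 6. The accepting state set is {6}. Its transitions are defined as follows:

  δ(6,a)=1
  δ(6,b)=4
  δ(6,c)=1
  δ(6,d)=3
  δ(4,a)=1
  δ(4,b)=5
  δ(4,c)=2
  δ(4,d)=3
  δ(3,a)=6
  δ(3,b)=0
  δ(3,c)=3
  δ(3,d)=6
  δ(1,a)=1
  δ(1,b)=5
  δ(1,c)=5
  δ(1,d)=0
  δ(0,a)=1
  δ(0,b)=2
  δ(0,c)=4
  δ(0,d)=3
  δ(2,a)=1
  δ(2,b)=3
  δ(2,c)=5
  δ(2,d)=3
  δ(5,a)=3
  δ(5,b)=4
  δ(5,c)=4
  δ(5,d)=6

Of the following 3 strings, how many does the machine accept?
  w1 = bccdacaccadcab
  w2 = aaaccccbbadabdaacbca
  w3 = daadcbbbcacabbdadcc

w1:
  start at 6
  read 'b': 6 → 4
  read 'c': 4 → 2
  read 'c': 2 → 5
  read 'd': 5 → 6
  read 'a': 6 → 1
  read 'c': 1 → 5
  read 'a': 5 → 3
  read 'c': 3 → 3
  read 'c': 3 → 3
  read 'a': 3 → 6
  read 'd': 6 → 3
  read 'c': 3 → 3
  read 'a': 3 → 6
  read 'b': 6 → 4
  end 4, rejected
w2:
  start at 6
  read 'a': 6 → 1
  read 'a': 1 → 1
  read 'a': 1 → 1
  read 'c': 1 → 5
  read 'c': 5 → 4
  read 'c': 4 → 2
  read 'c': 2 → 5
  read 'b': 5 → 4
  read 'b': 4 → 5
  read 'a': 5 → 3
  read 'd': 3 → 6
  read 'a': 6 → 1
  read 'b': 1 → 5
  read 'd': 5 → 6
  read 'a': 6 → 1
  read 'a': 1 → 1
  read 'c': 1 → 5
  read 'b': 5 → 4
  read 'c': 4 → 2
  read 'a': 2 → 1
  end 1, rejected
w3:
  start at 6
  read 'd': 6 → 3
  read 'a': 3 → 6
  read 'a': 6 → 1
  read 'd': 1 → 0
  read 'c': 0 → 4
  read 'b': 4 → 5
  read 'b': 5 → 4
  read 'b': 4 → 5
  read 'c': 5 → 4
  read 'a': 4 → 1
  read 'c': 1 → 5
  read 'a': 5 → 3
  read 'b': 3 → 0
  read 'b': 0 → 2
  read 'd': 2 → 3
  read 'a': 3 → 6
  read 'd': 6 → 3
  read 'c': 3 → 3
  read 'c': 3 → 3
  end 3, rejected

0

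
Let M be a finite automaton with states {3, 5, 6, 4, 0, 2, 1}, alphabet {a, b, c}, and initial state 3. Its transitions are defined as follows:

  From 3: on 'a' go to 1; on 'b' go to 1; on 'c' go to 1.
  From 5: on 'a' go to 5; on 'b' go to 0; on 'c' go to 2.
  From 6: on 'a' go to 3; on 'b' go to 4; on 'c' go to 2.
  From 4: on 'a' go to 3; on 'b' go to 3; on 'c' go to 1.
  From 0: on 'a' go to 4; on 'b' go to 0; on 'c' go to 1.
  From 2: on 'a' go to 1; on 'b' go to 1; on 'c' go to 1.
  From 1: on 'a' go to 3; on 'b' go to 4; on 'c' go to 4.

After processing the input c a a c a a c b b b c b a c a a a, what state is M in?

Trace: 3 -c-> 1 -a-> 3 -a-> 1 -c-> 4 -a-> 3 -a-> 1 -c-> 4 -b-> 3 -b-> 1 -b-> 4 -c-> 1 -b-> 4 -a-> 3 -c-> 1 -a-> 3 -a-> 1 -a-> 3

3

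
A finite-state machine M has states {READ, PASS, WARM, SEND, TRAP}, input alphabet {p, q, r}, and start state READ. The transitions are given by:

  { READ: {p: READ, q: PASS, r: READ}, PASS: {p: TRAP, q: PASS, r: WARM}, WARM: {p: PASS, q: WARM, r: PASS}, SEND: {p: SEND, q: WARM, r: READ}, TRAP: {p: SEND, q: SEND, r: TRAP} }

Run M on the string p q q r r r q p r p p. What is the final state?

TRAP

start at READ
read 'p': READ → READ
read 'q': READ → PASS
read 'q': PASS → PASS
read 'r': PASS → WARM
read 'r': WARM → PASS
read 'r': PASS → WARM
read 'q': WARM → WARM
read 'p': WARM → PASS
read 'r': PASS → WARM
read 'p': WARM → PASS
read 'p': PASS → TRAP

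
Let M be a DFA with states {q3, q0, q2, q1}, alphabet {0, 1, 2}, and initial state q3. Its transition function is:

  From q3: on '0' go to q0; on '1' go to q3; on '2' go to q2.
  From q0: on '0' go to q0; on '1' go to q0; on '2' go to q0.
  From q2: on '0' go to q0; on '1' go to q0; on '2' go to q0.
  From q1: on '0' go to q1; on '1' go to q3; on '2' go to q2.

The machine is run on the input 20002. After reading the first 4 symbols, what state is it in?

start at q3
read '2': q3 → q2
read '0': q2 → q0
read '0': q0 → q0
read '0': q0 → q0
After 4 symbols: q0.

q0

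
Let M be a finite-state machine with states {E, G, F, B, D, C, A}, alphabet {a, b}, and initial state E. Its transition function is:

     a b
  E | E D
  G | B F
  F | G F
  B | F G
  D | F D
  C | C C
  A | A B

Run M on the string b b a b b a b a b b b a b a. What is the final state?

Trace: E -b-> D -b-> D -a-> F -b-> F -b-> F -a-> G -b-> F -a-> G -b-> F -b-> F -b-> F -a-> G -b-> F -a-> G

G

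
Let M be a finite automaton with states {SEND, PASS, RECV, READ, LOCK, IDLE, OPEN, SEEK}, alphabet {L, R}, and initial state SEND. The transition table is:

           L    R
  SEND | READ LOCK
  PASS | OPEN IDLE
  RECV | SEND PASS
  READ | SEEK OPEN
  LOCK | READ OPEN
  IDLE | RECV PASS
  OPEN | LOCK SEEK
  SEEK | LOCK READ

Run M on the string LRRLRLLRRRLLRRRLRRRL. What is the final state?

SEND → READ → OPEN → SEEK → LOCK → OPEN → LOCK → READ → OPEN → SEEK → READ → SEEK → LOCK → OPEN → SEEK → READ → SEEK → READ → OPEN → SEEK → LOCK

LOCK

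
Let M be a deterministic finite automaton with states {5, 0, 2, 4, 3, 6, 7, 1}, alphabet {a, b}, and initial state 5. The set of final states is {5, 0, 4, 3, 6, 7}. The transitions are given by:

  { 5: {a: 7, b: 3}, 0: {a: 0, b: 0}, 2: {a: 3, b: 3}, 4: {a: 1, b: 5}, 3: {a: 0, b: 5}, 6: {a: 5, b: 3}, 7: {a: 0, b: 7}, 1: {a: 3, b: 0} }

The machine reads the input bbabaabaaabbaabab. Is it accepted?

Trace: 5 -b-> 3 -b-> 5 -a-> 7 -b-> 7 -a-> 0 -a-> 0 -b-> 0 -a-> 0 -a-> 0 -a-> 0 -b-> 0 -b-> 0 -a-> 0 -a-> 0 -b-> 0 -a-> 0 -b-> 0
End state 0 is accepting.

Yes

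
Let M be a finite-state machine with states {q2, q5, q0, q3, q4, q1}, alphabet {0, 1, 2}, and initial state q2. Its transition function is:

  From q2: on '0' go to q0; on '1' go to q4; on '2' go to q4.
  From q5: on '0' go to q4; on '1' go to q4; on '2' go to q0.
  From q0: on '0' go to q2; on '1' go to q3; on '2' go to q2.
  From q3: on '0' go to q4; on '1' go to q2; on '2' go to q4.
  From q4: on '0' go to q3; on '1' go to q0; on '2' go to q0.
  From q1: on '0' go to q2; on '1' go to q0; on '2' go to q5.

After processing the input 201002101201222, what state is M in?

q2 → q4 → q3 → q2 → q0 → q2 → q4 → q0 → q2 → q4 → q0 → q2 → q4 → q0 → q2 → q4

q4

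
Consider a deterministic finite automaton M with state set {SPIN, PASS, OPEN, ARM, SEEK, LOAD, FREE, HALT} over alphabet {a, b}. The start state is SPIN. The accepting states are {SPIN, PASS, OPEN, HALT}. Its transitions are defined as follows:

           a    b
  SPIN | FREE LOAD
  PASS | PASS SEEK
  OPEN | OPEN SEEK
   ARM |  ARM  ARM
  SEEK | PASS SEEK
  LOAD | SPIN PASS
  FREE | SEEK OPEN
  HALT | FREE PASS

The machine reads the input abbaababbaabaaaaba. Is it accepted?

Yes

start at SPIN
read 'a': SPIN → FREE
read 'b': FREE → OPEN
read 'b': OPEN → SEEK
read 'a': SEEK → PASS
read 'a': PASS → PASS
read 'b': PASS → SEEK
read 'a': SEEK → PASS
read 'b': PASS → SEEK
read 'b': SEEK → SEEK
read 'a': SEEK → PASS
read 'a': PASS → PASS
read 'b': PASS → SEEK
read 'a': SEEK → PASS
read 'a': PASS → PASS
read 'a': PASS → PASS
read 'a': PASS → PASS
read 'b': PASS → SEEK
read 'a': SEEK → PASS
End state PASS is accepting.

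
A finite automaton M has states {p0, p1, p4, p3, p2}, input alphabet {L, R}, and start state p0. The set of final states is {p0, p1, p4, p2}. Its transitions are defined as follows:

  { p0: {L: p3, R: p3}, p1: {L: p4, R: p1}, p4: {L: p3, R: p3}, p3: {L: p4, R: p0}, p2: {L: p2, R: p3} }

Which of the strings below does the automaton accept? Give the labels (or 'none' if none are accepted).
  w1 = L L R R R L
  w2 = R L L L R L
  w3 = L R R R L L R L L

w1: p0 → p3 → p4 → p3 → p0 → p3 → p4  → end p4, accepted
w2: p0 → p3 → p4 → p3 → p4 → p3 → p4  → end p4, accepted
w3: p0 → p3 → p0 → p3 → p0 → p3 → p4 → p3 → p4 → p3  → end p3, rejected

w1, w2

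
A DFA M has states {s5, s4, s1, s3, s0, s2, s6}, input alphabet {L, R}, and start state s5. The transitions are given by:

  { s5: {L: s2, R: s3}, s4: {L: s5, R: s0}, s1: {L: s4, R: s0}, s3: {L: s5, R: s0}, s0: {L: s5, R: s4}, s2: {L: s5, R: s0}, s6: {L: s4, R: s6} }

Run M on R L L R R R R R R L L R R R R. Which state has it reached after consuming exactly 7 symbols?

start at s5
read 'R': s5 → s3
read 'L': s3 → s5
read 'L': s5 → s2
read 'R': s2 → s0
read 'R': s0 → s4
read 'R': s4 → s0
read 'R': s0 → s4
After 7 symbols: s4.

s4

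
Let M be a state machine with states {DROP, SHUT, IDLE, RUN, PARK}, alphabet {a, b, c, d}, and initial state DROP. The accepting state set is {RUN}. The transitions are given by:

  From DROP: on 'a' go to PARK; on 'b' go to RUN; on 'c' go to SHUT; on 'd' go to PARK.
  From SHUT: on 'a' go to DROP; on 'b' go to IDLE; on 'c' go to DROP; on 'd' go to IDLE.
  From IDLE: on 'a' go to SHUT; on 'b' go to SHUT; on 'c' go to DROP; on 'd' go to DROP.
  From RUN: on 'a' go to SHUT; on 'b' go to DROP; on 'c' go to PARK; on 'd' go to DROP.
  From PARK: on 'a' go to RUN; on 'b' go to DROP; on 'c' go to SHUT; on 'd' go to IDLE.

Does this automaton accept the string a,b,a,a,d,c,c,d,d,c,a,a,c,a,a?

No

start at DROP
read 'a': DROP → PARK
read 'b': PARK → DROP
read 'a': DROP → PARK
read 'a': PARK → RUN
read 'd': RUN → DROP
read 'c': DROP → SHUT
read 'c': SHUT → DROP
read 'd': DROP → PARK
read 'd': PARK → IDLE
read 'c': IDLE → DROP
read 'a': DROP → PARK
read 'a': PARK → RUN
read 'c': RUN → PARK
read 'a': PARK → RUN
read 'a': RUN → SHUT
End state SHUT is not accepting.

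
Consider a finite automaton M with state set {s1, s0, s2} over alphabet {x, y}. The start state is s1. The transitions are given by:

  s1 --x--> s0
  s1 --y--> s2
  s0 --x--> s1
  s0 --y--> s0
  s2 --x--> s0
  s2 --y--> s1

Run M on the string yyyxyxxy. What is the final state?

s0

Trace: s1 -y-> s2 -y-> s1 -y-> s2 -x-> s0 -y-> s0 -x-> s1 -x-> s0 -y-> s0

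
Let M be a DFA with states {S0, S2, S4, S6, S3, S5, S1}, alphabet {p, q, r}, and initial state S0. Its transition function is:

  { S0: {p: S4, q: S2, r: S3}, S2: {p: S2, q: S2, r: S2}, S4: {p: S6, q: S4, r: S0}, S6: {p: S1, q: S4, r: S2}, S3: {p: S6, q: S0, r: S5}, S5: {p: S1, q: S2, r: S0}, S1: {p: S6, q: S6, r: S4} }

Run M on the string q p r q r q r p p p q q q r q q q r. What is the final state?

S2

start at S0
read 'q': S0 → S2
read 'p': S2 → S2
read 'r': S2 → S2
read 'q': S2 → S2
read 'r': S2 → S2
read 'q': S2 → S2
read 'r': S2 → S2
read 'p': S2 → S2
read 'p': S2 → S2
read 'p': S2 → S2
read 'q': S2 → S2
read 'q': S2 → S2
read 'q': S2 → S2
read 'r': S2 → S2
read 'q': S2 → S2
read 'q': S2 → S2
read 'q': S2 → S2
read 'r': S2 → S2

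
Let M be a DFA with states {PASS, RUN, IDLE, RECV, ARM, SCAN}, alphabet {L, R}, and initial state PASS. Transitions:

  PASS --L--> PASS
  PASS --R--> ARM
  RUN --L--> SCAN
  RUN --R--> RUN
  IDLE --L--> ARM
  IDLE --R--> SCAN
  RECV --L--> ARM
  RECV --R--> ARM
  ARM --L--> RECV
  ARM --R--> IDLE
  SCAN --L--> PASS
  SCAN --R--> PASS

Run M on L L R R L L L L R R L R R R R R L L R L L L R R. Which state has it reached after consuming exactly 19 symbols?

ARM

Trace: PASS -L-> PASS -L-> PASS -R-> ARM -R-> IDLE -L-> ARM -L-> RECV -L-> ARM -L-> RECV -R-> ARM -R-> IDLE -L-> ARM -R-> IDLE -R-> SCAN -R-> PASS -R-> ARM -R-> IDLE -L-> ARM -L-> RECV -R-> ARM
After 19 symbols: ARM.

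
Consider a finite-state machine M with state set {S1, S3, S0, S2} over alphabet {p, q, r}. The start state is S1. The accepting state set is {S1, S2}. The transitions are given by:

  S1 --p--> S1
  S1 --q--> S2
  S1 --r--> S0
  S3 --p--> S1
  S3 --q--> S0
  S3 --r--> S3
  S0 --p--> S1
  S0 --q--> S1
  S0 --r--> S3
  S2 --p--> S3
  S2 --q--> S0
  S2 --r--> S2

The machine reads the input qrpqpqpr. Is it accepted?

No

S1 → S2 → S2 → S3 → S0 → S1 → S2 → S3 → S3
End state S3 is not accepting.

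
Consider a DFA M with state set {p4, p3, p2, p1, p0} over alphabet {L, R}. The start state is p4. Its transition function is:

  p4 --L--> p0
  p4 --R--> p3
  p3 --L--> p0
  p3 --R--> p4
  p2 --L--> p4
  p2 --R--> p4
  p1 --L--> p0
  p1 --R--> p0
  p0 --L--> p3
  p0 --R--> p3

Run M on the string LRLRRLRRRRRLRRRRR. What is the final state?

start at p4
read 'L': p4 → p0
read 'R': p0 → p3
read 'L': p3 → p0
read 'R': p0 → p3
read 'R': p3 → p4
read 'L': p4 → p0
read 'R': p0 → p3
read 'R': p3 → p4
read 'R': p4 → p3
read 'R': p3 → p4
read 'R': p4 → p3
read 'L': p3 → p0
read 'R': p0 → p3
read 'R': p3 → p4
read 'R': p4 → p3
read 'R': p3 → p4
read 'R': p4 → p3

p3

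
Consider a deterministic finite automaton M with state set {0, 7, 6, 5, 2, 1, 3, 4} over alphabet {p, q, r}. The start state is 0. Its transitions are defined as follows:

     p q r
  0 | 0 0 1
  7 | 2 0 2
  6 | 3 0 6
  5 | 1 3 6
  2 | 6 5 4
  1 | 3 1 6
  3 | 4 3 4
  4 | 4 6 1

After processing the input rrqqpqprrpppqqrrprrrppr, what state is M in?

1

start at 0
read 'r': 0 → 1
read 'r': 1 → 6
read 'q': 6 → 0
read 'q': 0 → 0
read 'p': 0 → 0
read 'q': 0 → 0
read 'p': 0 → 0
read 'r': 0 → 1
read 'r': 1 → 6
read 'p': 6 → 3
read 'p': 3 → 4
read 'p': 4 → 4
read 'q': 4 → 6
read 'q': 6 → 0
read 'r': 0 → 1
read 'r': 1 → 6
read 'p': 6 → 3
read 'r': 3 → 4
read 'r': 4 → 1
read 'r': 1 → 6
read 'p': 6 → 3
read 'p': 3 → 4
read 'r': 4 → 1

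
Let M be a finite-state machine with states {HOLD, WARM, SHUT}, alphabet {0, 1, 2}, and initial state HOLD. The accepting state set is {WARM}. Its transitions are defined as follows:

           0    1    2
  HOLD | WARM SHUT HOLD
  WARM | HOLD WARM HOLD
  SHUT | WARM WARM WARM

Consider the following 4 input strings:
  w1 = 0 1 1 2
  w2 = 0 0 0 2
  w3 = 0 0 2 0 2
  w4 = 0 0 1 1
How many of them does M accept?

1

w1:
  start at HOLD
  read '0': HOLD → WARM
  read '1': WARM → WARM
  read '1': WARM → WARM
  read '2': WARM → HOLD
  end HOLD, rejected
w2:
  start at HOLD
  read '0': HOLD → WARM
  read '0': WARM → HOLD
  read '0': HOLD → WARM
  read '2': WARM → HOLD
  end HOLD, rejected
w3:
  start at HOLD
  read '0': HOLD → WARM
  read '0': WARM → HOLD
  read '2': HOLD → HOLD
  read '0': HOLD → WARM
  read '2': WARM → HOLD
  end HOLD, rejected
w4:
  start at HOLD
  read '0': HOLD → WARM
  read '0': WARM → HOLD
  read '1': HOLD → SHUT
  read '1': SHUT → WARM
  end WARM, accepted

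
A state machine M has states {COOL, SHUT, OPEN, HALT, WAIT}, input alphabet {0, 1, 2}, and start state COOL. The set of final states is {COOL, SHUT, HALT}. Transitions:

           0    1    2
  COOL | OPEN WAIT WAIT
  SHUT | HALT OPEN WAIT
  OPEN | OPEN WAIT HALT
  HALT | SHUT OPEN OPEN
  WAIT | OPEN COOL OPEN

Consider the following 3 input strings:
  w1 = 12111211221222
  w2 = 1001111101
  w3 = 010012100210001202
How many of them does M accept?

1

w1: COOL → WAIT → OPEN → WAIT → COOL → WAIT → OPEN → WAIT → COOL → WAIT → OPEN → WAIT → OPEN → HALT → OPEN  → end OPEN, rejected
w2: COOL → WAIT → OPEN → OPEN → WAIT → COOL → WAIT → COOL → WAIT → OPEN → WAIT  → end WAIT, rejected
w3: COOL → OPEN → WAIT → OPEN → OPEN → WAIT → OPEN → WAIT → OPEN → OPEN → HALT → OPEN → OPEN → OPEN → OPEN → WAIT → OPEN → OPEN → HALT  → end HALT, accepted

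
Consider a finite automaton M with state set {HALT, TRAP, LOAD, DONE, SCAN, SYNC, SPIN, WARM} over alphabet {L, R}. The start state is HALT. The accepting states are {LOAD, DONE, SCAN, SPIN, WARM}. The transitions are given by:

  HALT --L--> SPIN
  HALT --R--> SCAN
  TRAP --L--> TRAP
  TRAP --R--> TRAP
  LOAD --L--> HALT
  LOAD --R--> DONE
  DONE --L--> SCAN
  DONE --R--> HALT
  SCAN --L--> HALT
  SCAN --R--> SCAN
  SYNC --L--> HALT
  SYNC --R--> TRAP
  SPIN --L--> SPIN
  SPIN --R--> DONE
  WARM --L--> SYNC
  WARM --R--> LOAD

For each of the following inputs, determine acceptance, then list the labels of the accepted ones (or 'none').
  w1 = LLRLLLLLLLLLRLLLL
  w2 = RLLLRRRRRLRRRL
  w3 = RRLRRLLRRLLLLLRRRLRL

w1: HALT → SPIN → SPIN → DONE → SCAN → HALT → SPIN → SPIN → SPIN → SPIN → SPIN → SPIN → SPIN → DONE → SCAN → HALT → SPIN → SPIN  → end SPIN, accepted
w2: HALT → SCAN → HALT → SPIN → SPIN → DONE → HALT → SCAN → SCAN → SCAN → HALT → SCAN → SCAN → SCAN → HALT  → end HALT, rejected
w3: HALT → SCAN → SCAN → HALT → SCAN → SCAN → HALT → SPIN → DONE → HALT → SPIN → SPIN → SPIN → SPIN → SPIN → DONE → HALT → SCAN → HALT → SCAN → HALT  → end HALT, rejected

w1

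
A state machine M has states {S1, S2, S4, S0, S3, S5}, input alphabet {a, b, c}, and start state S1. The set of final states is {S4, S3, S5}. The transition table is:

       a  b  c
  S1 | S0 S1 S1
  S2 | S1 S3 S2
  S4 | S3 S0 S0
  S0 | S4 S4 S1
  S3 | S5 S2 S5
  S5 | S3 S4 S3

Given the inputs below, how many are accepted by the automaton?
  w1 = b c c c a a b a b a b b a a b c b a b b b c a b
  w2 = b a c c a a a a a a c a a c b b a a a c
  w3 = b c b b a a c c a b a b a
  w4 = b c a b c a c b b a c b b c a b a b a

w1: Trace: S1 -b-> S1 -c-> S1 -c-> S1 -c-> S1 -a-> S0 -a-> S4 -b-> S0 -a-> S4 -b-> S0 -a-> S4 -b-> S0 -b-> S4 -a-> S3 -a-> S5 -b-> S4 -c-> S0 -b-> S4 -a-> S3 -b-> S2 -b-> S3 -b-> S2 -c-> S2 -a-> S1 -b-> S1  → end S1, rejected
w2: Trace: S1 -b-> S1 -a-> S0 -c-> S1 -c-> S1 -a-> S0 -a-> S4 -a-> S3 -a-> S5 -a-> S3 -a-> S5 -c-> S3 -a-> S5 -a-> S3 -c-> S5 -b-> S4 -b-> S0 -a-> S4 -a-> S3 -a-> S5 -c-> S3  → end S3, accepted
w3: Trace: S1 -b-> S1 -c-> S1 -b-> S1 -b-> S1 -a-> S0 -a-> S4 -c-> S0 -c-> S1 -a-> S0 -b-> S4 -a-> S3 -b-> S2 -a-> S1  → end S1, rejected
w4: Trace: S1 -b-> S1 -c-> S1 -a-> S0 -b-> S4 -c-> S0 -a-> S4 -c-> S0 -b-> S4 -b-> S0 -a-> S4 -c-> S0 -b-> S4 -b-> S0 -c-> S1 -a-> S0 -b-> S4 -a-> S3 -b-> S2 -a-> S1  → end S1, rejected

1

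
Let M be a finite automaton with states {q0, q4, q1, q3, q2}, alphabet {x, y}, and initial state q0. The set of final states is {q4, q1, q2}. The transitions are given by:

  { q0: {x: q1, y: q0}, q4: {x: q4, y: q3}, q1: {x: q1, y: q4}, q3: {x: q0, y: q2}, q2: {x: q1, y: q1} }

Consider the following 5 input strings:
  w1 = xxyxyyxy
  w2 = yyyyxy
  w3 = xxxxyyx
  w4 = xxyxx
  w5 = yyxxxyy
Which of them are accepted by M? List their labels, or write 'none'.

w1: Trace: q0 -x-> q1 -x-> q1 -y-> q4 -x-> q4 -y-> q3 -y-> q2 -x-> q1 -y-> q4  → end q4, accepted
w2: Trace: q0 -y-> q0 -y-> q0 -y-> q0 -y-> q0 -x-> q1 -y-> q4  → end q4, accepted
w3: Trace: q0 -x-> q1 -x-> q1 -x-> q1 -x-> q1 -y-> q4 -y-> q3 -x-> q0  → end q0, rejected
w4: Trace: q0 -x-> q1 -x-> q1 -y-> q4 -x-> q4 -x-> q4  → end q4, accepted
w5: Trace: q0 -y-> q0 -y-> q0 -x-> q1 -x-> q1 -x-> q1 -y-> q4 -y-> q3  → end q3, rejected

w1, w2, w4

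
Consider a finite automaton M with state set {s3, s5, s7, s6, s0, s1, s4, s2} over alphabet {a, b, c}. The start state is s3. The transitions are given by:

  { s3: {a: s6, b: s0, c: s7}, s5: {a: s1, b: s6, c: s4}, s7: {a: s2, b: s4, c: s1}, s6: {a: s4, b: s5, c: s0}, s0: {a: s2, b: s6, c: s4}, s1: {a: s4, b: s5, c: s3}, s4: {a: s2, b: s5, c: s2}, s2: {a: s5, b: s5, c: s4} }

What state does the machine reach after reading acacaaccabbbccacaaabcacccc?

start at s3
read 'a': s3 → s6
read 'c': s6 → s0
read 'a': s0 → s2
read 'c': s2 → s4
read 'a': s4 → s2
read 'a': s2 → s5
read 'c': s5 → s4
read 'c': s4 → s2
read 'a': s2 → s5
read 'b': s5 → s6
read 'b': s6 → s5
read 'b': s5 → s6
read 'c': s6 → s0
read 'c': s0 → s4
read 'a': s4 → s2
read 'c': s2 → s4
read 'a': s4 → s2
read 'a': s2 → s5
read 'a': s5 → s1
read 'b': s1 → s5
read 'c': s5 → s4
read 'a': s4 → s2
read 'c': s2 → s4
read 'c': s4 → s2
read 'c': s2 → s4
read 'c': s4 → s2

s2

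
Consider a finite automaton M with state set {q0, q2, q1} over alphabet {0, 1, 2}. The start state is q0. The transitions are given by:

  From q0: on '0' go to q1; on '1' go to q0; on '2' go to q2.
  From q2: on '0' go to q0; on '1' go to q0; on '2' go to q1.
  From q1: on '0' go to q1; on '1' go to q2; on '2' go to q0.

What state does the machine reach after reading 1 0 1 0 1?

q0

start at q0
read '1': q0 → q0
read '0': q0 → q1
read '1': q1 → q2
read '0': q2 → q0
read '1': q0 → q0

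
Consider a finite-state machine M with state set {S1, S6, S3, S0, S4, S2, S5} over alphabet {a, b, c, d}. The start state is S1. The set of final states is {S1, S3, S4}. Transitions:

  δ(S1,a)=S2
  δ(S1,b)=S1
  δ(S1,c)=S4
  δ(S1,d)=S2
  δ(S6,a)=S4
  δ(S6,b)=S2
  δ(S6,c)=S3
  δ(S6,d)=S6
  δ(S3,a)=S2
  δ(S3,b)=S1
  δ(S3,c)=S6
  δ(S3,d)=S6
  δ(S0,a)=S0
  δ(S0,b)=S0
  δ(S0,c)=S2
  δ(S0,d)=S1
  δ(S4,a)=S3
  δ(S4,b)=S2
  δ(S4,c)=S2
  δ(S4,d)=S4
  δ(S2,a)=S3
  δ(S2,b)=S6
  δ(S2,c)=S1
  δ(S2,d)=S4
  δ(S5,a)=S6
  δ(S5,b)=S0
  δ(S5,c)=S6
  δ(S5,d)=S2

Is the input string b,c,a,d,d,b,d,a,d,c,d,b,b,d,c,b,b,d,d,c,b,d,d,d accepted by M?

S1 → S1 → S4 → S3 → S6 → S6 → S2 → S4 → S3 → S6 → S3 → S6 → S2 → S6 → S6 → S3 → S1 → S1 → S2 → S4 → S2 → S6 → S6 → S6 → S6
End state S6 is not accepting.

No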